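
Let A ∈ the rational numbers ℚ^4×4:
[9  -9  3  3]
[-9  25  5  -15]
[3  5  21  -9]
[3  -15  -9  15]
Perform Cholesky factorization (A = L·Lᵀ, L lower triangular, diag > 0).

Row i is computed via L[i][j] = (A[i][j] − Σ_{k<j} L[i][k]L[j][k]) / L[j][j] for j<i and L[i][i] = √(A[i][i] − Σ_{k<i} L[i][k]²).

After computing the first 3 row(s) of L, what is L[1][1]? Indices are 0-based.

Step 1: L[0][0] = √(9) = 3.
  L[1][0] = (-9) / L[0][0] = -3.
Step 2: L[1][1] = √(16) = 4.
  L[2][0] = (3) / L[0][0] = 1.
  L[2][1] = (8) / L[1][1] = 2.
Step 3: L[2][2] = √(16) = 4.

L[1][1] = 4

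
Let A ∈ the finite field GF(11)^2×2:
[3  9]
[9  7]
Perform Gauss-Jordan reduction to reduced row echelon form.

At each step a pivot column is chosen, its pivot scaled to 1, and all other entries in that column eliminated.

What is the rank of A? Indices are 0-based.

rank = 2

step 1: normalize row 0 (÷3) = (1, 3)
  row 1: subtract 9×row0 = (0, 2)
step 2: normalize row 1 (÷2) = (0, 1)
  row 0: subtract 3×row1 = (1, 0)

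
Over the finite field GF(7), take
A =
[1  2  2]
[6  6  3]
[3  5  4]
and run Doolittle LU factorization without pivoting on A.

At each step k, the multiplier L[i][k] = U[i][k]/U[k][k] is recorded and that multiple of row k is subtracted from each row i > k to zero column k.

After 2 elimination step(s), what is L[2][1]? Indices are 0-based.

L[2][1] = 6

k=0: U[0][0]=1
  eliminate (1,0): mult=6, new row 1: (0, 1, 5); set L[1][0]=6
  eliminate (2,0): mult=3, new row 2: (0, 6, 5); set L[2][0]=3
k=1: U[1][1]=1
  eliminate (2,1): mult=6, new row 2: (0, 0, 3); set L[2][1]=6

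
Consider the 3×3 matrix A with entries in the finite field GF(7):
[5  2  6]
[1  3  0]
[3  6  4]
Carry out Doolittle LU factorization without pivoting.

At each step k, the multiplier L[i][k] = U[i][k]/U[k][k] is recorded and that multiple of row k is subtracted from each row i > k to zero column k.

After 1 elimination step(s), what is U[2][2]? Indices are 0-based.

U[2][2] = 6

Step 1: pivot at (0,0) is 5.
  row1 ← row1 − (3)·row0  ⇒  L[1][0]=3, U row1=(0, 4, 3)
  row2 ← row2 − (2)·row0  ⇒  L[2][0]=2, U row2=(0, 2, 6)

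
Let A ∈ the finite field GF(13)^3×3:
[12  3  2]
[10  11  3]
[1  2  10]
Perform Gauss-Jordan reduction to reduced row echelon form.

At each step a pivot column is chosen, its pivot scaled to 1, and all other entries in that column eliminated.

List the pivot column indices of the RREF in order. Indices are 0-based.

pivot columns: 0, 1

pivot(0,0)=12: scale R0 → (1, 10, 11)
  clear (1,0): R1 −= (10)R0 → (0, 2, 10)
  clear (2,0): R2 −= (1)R0 → (0, 5, 12)
pivot(1,1)=2: scale R1 → (0, 1, 5)
  clear (0,1): R0 −= (10)R1 → (1, 0, 0)
  clear (2,1): R2 −= (5)R1 → (0, 0, 0)
col 2: no nonzero at/below row 2; advance.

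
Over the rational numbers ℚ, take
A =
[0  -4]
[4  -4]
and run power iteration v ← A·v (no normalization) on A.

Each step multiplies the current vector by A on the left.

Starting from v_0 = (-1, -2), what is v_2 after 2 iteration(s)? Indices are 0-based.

v_0 = (-1, -2).
v_1 = A·v_0 = (8, 4).
v_2 = A·v_1 = (-16, 16).

v_2 = (-16, 16)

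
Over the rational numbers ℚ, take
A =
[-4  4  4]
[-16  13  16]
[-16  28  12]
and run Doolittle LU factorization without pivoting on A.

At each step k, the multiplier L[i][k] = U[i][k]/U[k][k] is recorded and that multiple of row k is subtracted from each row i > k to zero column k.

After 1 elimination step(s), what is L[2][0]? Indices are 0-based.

L[2][0] = 4

[col 0] pivot -4
  R1 -= 4*R0 → (0, -3, 0)  (L[1][0] := 4)
  R2 -= 4*R0 → (0, 12, -4)  (L[2][0] := 4)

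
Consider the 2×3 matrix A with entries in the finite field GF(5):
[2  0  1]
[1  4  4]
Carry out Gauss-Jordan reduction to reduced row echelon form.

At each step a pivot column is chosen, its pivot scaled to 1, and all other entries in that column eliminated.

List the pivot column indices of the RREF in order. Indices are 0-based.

pivot(0,0)=2: scale R0 → (1, 0, 3)
  clear (1,0): R1 −= (1)R0 → (0, 4, 1)
pivot(1,1)=4: scale R1 → (0, 1, 4)

pivot columns: 0, 1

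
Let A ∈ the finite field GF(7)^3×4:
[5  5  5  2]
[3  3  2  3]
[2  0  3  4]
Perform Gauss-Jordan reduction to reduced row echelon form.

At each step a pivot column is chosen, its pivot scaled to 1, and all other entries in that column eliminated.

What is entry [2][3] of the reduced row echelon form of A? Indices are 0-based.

[1] R0 /= 5  ⇒  (1, 1, 1, 6)
     R1 -= 3·R0  ⇒  (0, 0, 6, 6)
     R2 -= 2·R0  ⇒  (0, 5, 1, 6)
[2] R1 <-> R2
[2] R1 /= 5  ⇒  (0, 1, 3, 4)
     R0 -= 1·R1  ⇒  (1, 0, 5, 2)
[3] R2 /= 6  ⇒  (0, 0, 1, 1)
     R0 -= 5·R2  ⇒  (1, 0, 0, 4)
     R1 -= 3·R2  ⇒  (0, 1, 0, 1)

M[2][3] = 1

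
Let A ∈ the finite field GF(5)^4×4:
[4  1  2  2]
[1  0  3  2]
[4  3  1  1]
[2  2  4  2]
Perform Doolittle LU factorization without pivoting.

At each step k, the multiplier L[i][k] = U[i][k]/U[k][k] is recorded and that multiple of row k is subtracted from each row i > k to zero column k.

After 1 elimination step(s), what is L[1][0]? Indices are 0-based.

L[1][0] = 4

Step 1: pivot at (0,0) is 4.
  row1 ← row1 − (4)·row0  ⇒  L[1][0]=4, U row1=(0, 1, 0, 4)
  row2 ← row2 − (1)·row0  ⇒  L[2][0]=1, U row2=(0, 2, 4, 4)
  row3 ← row3 − (3)·row0  ⇒  L[3][0]=3, U row3=(0, 4, 3, 1)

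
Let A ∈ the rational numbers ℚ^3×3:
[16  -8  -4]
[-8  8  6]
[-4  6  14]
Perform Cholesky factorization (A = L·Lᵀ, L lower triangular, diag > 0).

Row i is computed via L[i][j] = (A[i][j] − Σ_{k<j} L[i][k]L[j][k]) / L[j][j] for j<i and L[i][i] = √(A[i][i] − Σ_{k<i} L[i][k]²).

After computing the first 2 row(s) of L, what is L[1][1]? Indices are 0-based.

Step 1: L[0][0] = √(16) = 4.
  L[1][0] = (-8) / L[0][0] = -2.
Step 2: L[1][1] = √(4) = 2.

L[1][1] = 2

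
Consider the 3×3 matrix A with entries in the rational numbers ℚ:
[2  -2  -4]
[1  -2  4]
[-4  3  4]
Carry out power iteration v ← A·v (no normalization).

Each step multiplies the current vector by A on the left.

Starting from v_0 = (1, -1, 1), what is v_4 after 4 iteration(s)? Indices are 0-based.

v_4 = (-12, -296, 74)

v_0 = (1, -1, 1).
v_1 = A·v_0 = (0, 7, -3).
v_2 = A·v_1 = (-2, -26, 9).
v_3 = A·v_2 = (12, 86, -34).
v_4 = A·v_3 = (-12, -296, 74).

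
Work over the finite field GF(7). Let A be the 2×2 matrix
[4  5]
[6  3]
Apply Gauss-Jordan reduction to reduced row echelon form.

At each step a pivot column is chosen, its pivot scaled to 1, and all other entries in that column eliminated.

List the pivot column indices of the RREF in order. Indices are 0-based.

[1] R0 /= 4  ⇒  (1, 3)
     R1 -= 6·R0  ⇒  (0, 6)
[2] R1 /= 6  ⇒  (0, 1)
     R0 -= 3·R1  ⇒  (1, 0)

pivot columns: 0, 1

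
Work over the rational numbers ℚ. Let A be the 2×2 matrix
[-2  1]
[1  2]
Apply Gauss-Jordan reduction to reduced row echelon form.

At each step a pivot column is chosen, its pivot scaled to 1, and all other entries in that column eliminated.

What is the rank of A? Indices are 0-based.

[1] R0 /= -2  ⇒  (1, -1/2)
     R1 -= 1·R0  ⇒  (0, 5/2)
[2] R1 /= 5/2  ⇒  (0, 1)
     R0 -= -1/2·R1  ⇒  (1, 0)

rank = 2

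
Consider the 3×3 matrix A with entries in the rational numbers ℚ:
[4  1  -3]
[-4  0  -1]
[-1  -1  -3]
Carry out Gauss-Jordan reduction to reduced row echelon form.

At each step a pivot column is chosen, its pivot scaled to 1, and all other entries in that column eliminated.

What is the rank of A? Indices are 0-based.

rank = 3

pivot(0,0)=4: scale R0 → (1, 1/4, -3/4)
  clear (1,0): R1 −= (-4)R0 → (0, 1, -4)
  clear (2,0): R2 −= (-1)R0 → (0, -3/4, -15/4)
pivot(1,1)=1: scale R1 → (0, 1, -4)
  clear (0,1): R0 −= (1/4)R1 → (1, 0, 1/4)
  clear (2,1): R2 −= (-3/4)R1 → (0, 0, -27/4)
pivot(2,2)=-27/4: scale R2 → (0, 0, 1)
  clear (0,2): R0 −= (1/4)R2 → (1, 0, 0)
  clear (1,2): R1 −= (-4)R2 → (0, 1, 0)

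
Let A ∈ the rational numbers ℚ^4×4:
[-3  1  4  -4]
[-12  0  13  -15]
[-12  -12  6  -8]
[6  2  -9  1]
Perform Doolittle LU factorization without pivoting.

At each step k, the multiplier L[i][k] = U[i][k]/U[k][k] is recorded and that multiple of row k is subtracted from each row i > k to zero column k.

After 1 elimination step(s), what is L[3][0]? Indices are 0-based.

L[3][0] = -2

Step 1: pivot at (0,0) is -3.
  row1 ← row1 − (4)·row0  ⇒  L[1][0]=4, U row1=(0, -4, -3, 1)
  row2 ← row2 − (4)·row0  ⇒  L[2][0]=4, U row2=(0, -16, -10, 8)
  row3 ← row3 − (-2)·row0  ⇒  L[3][0]=-2, U row3=(0, 4, -1, -7)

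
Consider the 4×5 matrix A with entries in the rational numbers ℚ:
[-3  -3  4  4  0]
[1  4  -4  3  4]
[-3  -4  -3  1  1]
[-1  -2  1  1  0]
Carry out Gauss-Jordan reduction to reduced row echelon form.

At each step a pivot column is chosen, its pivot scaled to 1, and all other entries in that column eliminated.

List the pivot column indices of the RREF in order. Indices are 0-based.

pivot columns: 0, 1, 2, 3

step 1: normalize row 0 (÷-3) = (1, 1, -4/3, -4/3, 0)
  row 1: subtract 1×row0 = (0, 3, -8/3, 13/3, 4)
  row 2: subtract -3×row0 = (0, -1, -7, -3, 1)
  row 3: subtract -1×row0 = (0, -1, -1/3, -1/3, 0)
step 2: normalize row 1 (÷3) = (0, 1, -8/9, 13/9, 4/3)
  row 0: subtract 1×row1 = (1, 0, -4/9, -25/9, -4/3)
  row 2: subtract -1×row1 = (0, 0, -71/9, -14/9, 7/3)
  row 3: subtract -1×row1 = (0, 0, -11/9, 10/9, 4/3)
step 3: normalize row 2 (÷-71/9) = (0, 0, 1, 14/71, -21/71)
  row 0: subtract -4/9×row2 = (1, 0, 0, -191/71, -104/71)
  row 1: subtract -8/9×row2 = (0, 1, 0, 115/71, 76/71)
  row 3: subtract -11/9×row2 = (0, 0, 0, 96/71, 69/71)
step 4: normalize row 3 (÷96/71) = (0, 0, 0, 1, 23/32)
  row 0: subtract -191/71×row3 = (1, 0, 0, 0, 15/32)
  row 1: subtract 115/71×row3 = (0, 1, 0, 0, -3/32)
  row 2: subtract 14/71×row3 = (0, 0, 1, 0, -7/16)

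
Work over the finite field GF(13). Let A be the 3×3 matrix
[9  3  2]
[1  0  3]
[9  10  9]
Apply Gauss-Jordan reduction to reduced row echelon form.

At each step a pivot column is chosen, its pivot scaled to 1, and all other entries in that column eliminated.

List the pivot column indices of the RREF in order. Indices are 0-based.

pivot columns: 0, 1, 2

[1] R0 /= 9  ⇒  (1, 9, 6)
     R1 -= 1·R0  ⇒  (0, 4, 10)
     R2 -= 9·R0  ⇒  (0, 7, 7)
[2] R1 /= 4  ⇒  (0, 1, 9)
     R0 -= 9·R1  ⇒  (1, 0, 3)
     R2 -= 7·R1  ⇒  (0, 0, 9)
[3] R2 /= 9  ⇒  (0, 0, 1)
     R0 -= 3·R2  ⇒  (1, 0, 0)
     R1 -= 9·R2  ⇒  (0, 1, 0)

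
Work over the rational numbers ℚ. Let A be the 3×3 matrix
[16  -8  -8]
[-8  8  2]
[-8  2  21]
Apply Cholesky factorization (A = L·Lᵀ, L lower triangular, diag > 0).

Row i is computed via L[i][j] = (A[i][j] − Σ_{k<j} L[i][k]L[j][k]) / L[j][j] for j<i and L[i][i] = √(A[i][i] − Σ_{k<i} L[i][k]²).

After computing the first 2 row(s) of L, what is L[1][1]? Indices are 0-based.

L[1][1] = 2

Step 1: L[0][0] = √(16) = 4.
  L[1][0] = (-8) / L[0][0] = -2.
Step 2: L[1][1] = √(4) = 2.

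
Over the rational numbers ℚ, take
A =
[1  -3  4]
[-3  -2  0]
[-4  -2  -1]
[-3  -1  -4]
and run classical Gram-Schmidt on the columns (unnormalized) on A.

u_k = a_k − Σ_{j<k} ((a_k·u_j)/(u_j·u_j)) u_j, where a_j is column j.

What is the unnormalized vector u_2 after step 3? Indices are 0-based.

Step 1: u_0 = a_0 = (1, -3, -4, -3).
Step 2: u_1 = a_1 − (2/5)·u_0 = (-17/5, -4/5, -2/5, 1/5).
Step 3: u_2 = a_2 − (4/7)·u_0 − (-35/31)·u_1 = (-89/217, 176/217, 181/217, -447/217).

u_2 = (-89/217, 176/217, 181/217, -447/217)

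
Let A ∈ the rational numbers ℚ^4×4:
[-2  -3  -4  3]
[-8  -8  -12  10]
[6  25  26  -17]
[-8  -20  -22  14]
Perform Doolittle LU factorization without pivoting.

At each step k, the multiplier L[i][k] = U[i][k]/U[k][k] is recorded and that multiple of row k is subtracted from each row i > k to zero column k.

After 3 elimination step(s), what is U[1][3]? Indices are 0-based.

U[1][3] = -2

Step 1: pivot at (0,0) is -2.
  row1 ← row1 − (4)·row0  ⇒  L[1][0]=4, U row1=(0, 4, 4, -2)
  row2 ← row2 − (-3)·row0  ⇒  L[2][0]=-3, U row2=(0, 16, 14, -8)
  row3 ← row3 − (4)·row0  ⇒  L[3][0]=4, U row3=(0, -8, -6, 2)
Step 2: pivot at (1,1) is 4.
  row2 ← row2 − (4)·row1  ⇒  L[2][1]=4, U row2=(0, 0, -2, 0)
  row3 ← row3 − (-2)·row1  ⇒  L[3][1]=-2, U row3=(0, 0, 2, -2)
Step 3: pivot at (2,2) is -2.
  row3 ← row3 − (-1)·row2  ⇒  L[3][2]=-1, U row3=(0, 0, 0, -2)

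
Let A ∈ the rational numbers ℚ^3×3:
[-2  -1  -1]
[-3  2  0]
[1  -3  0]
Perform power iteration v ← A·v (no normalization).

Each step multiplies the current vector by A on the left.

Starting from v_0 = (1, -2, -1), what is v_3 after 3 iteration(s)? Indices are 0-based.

v_3 = (-1, -28, 49)

v_0 = (1, -2, -1).
v_1 = A·v_0 = (1, -7, 7).
v_2 = A·v_1 = (-2, -17, 22).
v_3 = A·v_2 = (-1, -28, 49).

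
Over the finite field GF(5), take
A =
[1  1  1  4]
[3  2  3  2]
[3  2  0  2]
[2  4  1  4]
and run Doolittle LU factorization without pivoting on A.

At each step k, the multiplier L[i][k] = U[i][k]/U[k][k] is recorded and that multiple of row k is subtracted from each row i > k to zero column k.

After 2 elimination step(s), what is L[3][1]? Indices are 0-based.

k=0: U[0][0]=1
  eliminate (1,0): mult=3, new row 1: (0, 4, 0, 0); set L[1][0]=3
  eliminate (2,0): mult=3, new row 2: (0, 4, 2, 0); set L[2][0]=3
  eliminate (3,0): mult=2, new row 3: (0, 2, 4, 1); set L[3][0]=2
k=1: U[1][1]=4
  eliminate (2,1): mult=1, new row 2: (0, 0, 2, 0); set L[2][1]=1
  eliminate (3,1): mult=3, new row 3: (0, 0, 4, 1); set L[3][1]=3

L[3][1] = 3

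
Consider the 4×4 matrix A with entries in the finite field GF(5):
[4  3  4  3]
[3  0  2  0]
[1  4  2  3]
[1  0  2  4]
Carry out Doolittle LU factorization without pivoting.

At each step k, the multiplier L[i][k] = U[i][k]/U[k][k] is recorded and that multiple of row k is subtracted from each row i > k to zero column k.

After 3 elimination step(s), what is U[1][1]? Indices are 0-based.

k=0: U[0][0]=4
  eliminate (1,0): mult=2, new row 1: (0, 4, 4, 4); set L[1][0]=2
  eliminate (2,0): mult=4, new row 2: (0, 2, 1, 1); set L[2][0]=4
  eliminate (3,0): mult=4, new row 3: (0, 3, 1, 2); set L[3][0]=4
k=1: U[1][1]=4
  eliminate (2,1): mult=3, new row 2: (0, 0, 4, 4); set L[2][1]=3
  eliminate (3,1): mult=2, new row 3: (0, 0, 3, 4); set L[3][1]=2
k=2: U[2][2]=4
  eliminate (3,2): mult=2, new row 3: (0, 0, 0, 1); set L[3][2]=2

U[1][1] = 4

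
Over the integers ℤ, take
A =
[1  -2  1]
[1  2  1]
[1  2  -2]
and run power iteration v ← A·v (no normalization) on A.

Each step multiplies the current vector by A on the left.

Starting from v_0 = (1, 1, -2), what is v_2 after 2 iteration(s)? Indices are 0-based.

v_0 = (1, 1, -2).
v_1 = A·v_0 = (-3, 1, 7).
v_2 = A·v_1 = (2, 6, -15).

v_2 = (2, 6, -15)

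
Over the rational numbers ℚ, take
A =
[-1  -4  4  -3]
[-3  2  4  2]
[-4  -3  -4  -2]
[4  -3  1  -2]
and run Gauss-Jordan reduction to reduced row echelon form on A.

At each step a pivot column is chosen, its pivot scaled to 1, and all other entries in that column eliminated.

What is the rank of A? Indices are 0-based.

pivot(0,0)=-1: scale R0 → (1, 4, -4, 3)
  clear (1,0): R1 −= (-3)R0 → (0, 14, -8, 11)
  clear (2,0): R2 −= (-4)R0 → (0, 13, -20, 10)
  clear (3,0): R3 −= (4)R0 → (0, -19, 17, -14)
pivot(1,1)=14: scale R1 → (0, 1, -4/7, 11/14)
  clear (0,1): R0 −= (4)R1 → (1, 0, -12/7, -1/7)
  clear (2,1): R2 −= (13)R1 → (0, 0, -88/7, -3/14)
  clear (3,1): R3 −= (-19)R1 → (0, 0, 43/7, 13/14)
pivot(2,2)=-88/7: scale R2 → (0, 0, 1, 3/176)
  clear (0,2): R0 −= (-12/7)R2 → (1, 0, 0, -5/44)
  clear (1,2): R1 −= (-4/7)R2 → (0, 1, 0, 35/44)
  clear (3,2): R3 −= (43/7)R2 → (0, 0, 0, 145/176)
pivot(3,3)=145/176: scale R3 → (0, 0, 0, 1)
  clear (0,3): R0 −= (-5/44)R3 → (1, 0, 0, 0)
  clear (1,3): R1 −= (35/44)R3 → (0, 1, 0, 0)
  clear (2,3): R2 −= (3/176)R3 → (0, 0, 1, 0)

rank = 4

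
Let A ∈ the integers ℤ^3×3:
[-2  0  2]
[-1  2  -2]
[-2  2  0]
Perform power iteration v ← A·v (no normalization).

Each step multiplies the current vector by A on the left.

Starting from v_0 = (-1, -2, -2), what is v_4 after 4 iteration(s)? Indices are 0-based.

v_4 = (8, -36, -16)

v_0 = (-1, -2, -2).
v_1 = A·v_0 = (-2, 1, -2).
v_2 = A·v_1 = (0, 8, 6).
v_3 = A·v_2 = (12, 4, 16).
v_4 = A·v_3 = (8, -36, -16).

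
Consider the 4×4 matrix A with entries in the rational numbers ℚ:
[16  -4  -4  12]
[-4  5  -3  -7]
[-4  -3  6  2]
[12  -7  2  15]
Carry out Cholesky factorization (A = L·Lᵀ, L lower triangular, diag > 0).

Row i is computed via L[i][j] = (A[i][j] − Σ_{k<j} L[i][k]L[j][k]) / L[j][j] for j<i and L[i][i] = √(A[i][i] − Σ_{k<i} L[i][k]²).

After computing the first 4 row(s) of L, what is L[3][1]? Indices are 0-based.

L[3][1] = -2

Step 1: L[0][0] = √(16) = 4.
  L[1][0] = (-4) / L[0][0] = -1.
Step 2: L[1][1] = √(4) = 2.
  L[2][0] = (-4) / L[0][0] = -1.
  L[2][1] = (-4) / L[1][1] = -2.
Step 3: L[2][2] = √(1) = 1.
  L[3][0] = (12) / L[0][0] = 3.
  L[3][1] = (-4) / L[1][1] = -2.
  L[3][2] = (1) / L[2][2] = 1.
Step 4: L[3][3] = √(1) = 1.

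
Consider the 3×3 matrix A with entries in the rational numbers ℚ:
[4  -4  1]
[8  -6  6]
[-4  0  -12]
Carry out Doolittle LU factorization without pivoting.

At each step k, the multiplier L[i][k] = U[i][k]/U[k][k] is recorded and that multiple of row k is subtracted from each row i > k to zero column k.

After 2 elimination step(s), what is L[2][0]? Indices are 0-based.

L[2][0] = -1

[col 0] pivot 4
  R1 -= 2*R0 → (0, 2, 4)  (L[1][0] := 2)
  R2 -= -1*R0 → (0, -4, -11)  (L[2][0] := -1)
[col 1] pivot 2
  R2 -= -2*R1 → (0, 0, -3)  (L[2][1] := -2)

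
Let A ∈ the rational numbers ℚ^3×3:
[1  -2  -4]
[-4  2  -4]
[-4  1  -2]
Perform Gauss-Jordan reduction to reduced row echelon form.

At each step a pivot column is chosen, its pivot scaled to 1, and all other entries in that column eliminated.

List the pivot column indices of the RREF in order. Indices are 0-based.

pivot columns: 0, 1, 2

step 1: normalize row 0 (÷1) = (1, -2, -4)
  row 1: subtract -4×row0 = (0, -6, -20)
  row 2: subtract -4×row0 = (0, -7, -18)
step 2: normalize row 1 (÷-6) = (0, 1, 10/3)
  row 0: subtract -2×row1 = (1, 0, 8/3)
  row 2: subtract -7×row1 = (0, 0, 16/3)
step 3: normalize row 2 (÷16/3) = (0, 0, 1)
  row 0: subtract 8/3×row2 = (1, 0, 0)
  row 1: subtract 10/3×row2 = (0, 1, 0)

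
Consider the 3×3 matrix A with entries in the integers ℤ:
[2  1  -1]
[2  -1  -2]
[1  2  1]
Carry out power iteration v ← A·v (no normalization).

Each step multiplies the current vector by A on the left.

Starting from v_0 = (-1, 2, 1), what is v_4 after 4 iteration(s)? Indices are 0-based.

v_4 = (-11, 22, -52)

v_0 = (-1, 2, 1).
v_1 = A·v_0 = (-1, -6, 4).
v_2 = A·v_1 = (-12, -4, -9).
v_3 = A·v_2 = (-19, -2, -29).
v_4 = A·v_3 = (-11, 22, -52).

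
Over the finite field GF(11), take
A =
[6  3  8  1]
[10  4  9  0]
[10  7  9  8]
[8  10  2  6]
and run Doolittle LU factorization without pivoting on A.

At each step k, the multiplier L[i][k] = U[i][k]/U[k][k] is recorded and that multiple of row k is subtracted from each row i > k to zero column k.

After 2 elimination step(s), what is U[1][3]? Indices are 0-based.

k=0: U[0][0]=6
  eliminate (1,0): mult=9, new row 1: (0, 10, 3, 2); set L[1][0]=9
  eliminate (2,0): mult=9, new row 2: (0, 2, 3, 10); set L[2][0]=9
  eliminate (3,0): mult=5, new row 3: (0, 6, 6, 1); set L[3][0]=5
k=1: U[1][1]=10
  eliminate (2,1): mult=9, new row 2: (0, 0, 9, 3); set L[2][1]=9
  eliminate (3,1): mult=5, new row 3: (0, 0, 2, 2); set L[3][1]=5

U[1][3] = 2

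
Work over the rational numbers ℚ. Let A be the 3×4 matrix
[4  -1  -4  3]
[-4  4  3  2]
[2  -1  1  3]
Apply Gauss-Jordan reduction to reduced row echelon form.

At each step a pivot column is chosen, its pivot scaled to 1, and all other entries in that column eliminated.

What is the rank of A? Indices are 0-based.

rank = 3

step 1: normalize row 0 (÷4) = (1, -1/4, -1, 3/4)
  row 1: subtract -4×row0 = (0, 3, -1, 5)
  row 2: subtract 2×row0 = (0, -1/2, 3, 3/2)
step 2: normalize row 1 (÷3) = (0, 1, -1/3, 5/3)
  row 0: subtract -1/4×row1 = (1, 0, -13/12, 7/6)
  row 2: subtract -1/2×row1 = (0, 0, 17/6, 7/3)
step 3: normalize row 2 (÷17/6) = (0, 0, 1, 14/17)
  row 0: subtract -13/12×row2 = (1, 0, 0, 35/17)
  row 1: subtract -1/3×row2 = (0, 1, 0, 33/17)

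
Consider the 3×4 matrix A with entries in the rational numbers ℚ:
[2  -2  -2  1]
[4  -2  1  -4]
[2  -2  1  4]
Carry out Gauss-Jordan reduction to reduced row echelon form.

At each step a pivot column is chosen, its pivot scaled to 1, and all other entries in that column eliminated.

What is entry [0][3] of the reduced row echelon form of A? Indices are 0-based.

M[0][3] = -4

pivot(0,0)=2: scale R0 → (1, -1, -1, 1/2)
  clear (1,0): R1 −= (4)R0 → (0, 2, 5, -6)
  clear (2,0): R2 −= (2)R0 → (0, 0, 3, 3)
pivot(1,1)=2: scale R1 → (0, 1, 5/2, -3)
  clear (0,1): R0 −= (-1)R1 → (1, 0, 3/2, -5/2)
pivot(2,2)=3: scale R2 → (0, 0, 1, 1)
  clear (0,2): R0 −= (3/2)R2 → (1, 0, 0, -4)
  clear (1,2): R1 −= (5/2)R2 → (0, 1, 0, -11/2)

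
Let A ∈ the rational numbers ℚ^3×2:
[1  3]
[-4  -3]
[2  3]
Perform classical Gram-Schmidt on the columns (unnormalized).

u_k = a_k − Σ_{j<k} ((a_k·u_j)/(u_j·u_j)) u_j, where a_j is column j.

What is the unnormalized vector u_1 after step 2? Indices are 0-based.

Step 1: u_0 = a_0 = (1, -4, 2).
Step 2: u_1 = a_1 − (1)·u_0 = (2, 1, 1).

u_1 = (2, 1, 1)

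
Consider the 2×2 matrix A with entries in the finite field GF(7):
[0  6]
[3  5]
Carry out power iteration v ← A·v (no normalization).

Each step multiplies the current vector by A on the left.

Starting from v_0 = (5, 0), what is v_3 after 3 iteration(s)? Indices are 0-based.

v_0 = (5, 0).
v_1 = A·v_0 = (0, 1).
v_2 = A·v_1 = (6, 5).
v_3 = A·v_2 = (2, 1).

v_3 = (2, 1)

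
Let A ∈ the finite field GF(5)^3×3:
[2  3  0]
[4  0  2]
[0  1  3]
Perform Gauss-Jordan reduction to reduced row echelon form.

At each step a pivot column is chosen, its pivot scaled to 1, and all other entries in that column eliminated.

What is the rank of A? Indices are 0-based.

rank = 2

[1] R0 /= 2  ⇒  (1, 4, 0)
     R1 -= 4·R0  ⇒  (0, 4, 2)
[2] R1 /= 4  ⇒  (0, 1, 3)
     R0 -= 4·R1  ⇒  (1, 0, 3)
     R2 -= 1·R1  ⇒  (0, 0, 0)
column 2 empty below row 2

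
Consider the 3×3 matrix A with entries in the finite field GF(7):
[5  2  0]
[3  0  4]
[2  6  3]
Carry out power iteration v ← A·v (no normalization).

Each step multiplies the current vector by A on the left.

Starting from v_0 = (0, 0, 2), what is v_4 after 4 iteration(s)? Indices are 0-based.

v_0 = (0, 0, 2).
v_1 = A·v_0 = (0, 1, 6).
v_2 = A·v_1 = (2, 3, 3).
v_3 = A·v_2 = (2, 4, 3).
v_4 = A·v_3 = (4, 4, 2).

v_4 = (4, 4, 2)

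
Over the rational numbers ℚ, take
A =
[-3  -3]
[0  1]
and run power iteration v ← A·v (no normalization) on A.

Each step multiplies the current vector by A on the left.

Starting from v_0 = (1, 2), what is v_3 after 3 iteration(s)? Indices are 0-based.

v_3 = (-69, 2)

v_0 = (1, 2).
v_1 = A·v_0 = (-9, 2).
v_2 = A·v_1 = (21, 2).
v_3 = A·v_2 = (-69, 2).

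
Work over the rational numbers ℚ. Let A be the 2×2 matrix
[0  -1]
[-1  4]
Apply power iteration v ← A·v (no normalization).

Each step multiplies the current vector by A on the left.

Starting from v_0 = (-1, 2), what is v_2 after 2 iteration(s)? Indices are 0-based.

v_2 = (-9, 38)

v_0 = (-1, 2).
v_1 = A·v_0 = (-2, 9).
v_2 = A·v_1 = (-9, 38).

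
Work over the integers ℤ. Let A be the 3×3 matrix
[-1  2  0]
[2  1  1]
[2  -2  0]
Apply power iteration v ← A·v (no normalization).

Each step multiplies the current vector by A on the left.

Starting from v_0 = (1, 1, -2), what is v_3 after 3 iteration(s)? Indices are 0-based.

v_3 = (5, 5, -4)

v_0 = (1, 1, -2).
v_1 = A·v_0 = (1, 1, 0).
v_2 = A·v_1 = (1, 3, 0).
v_3 = A·v_2 = (5, 5, -4).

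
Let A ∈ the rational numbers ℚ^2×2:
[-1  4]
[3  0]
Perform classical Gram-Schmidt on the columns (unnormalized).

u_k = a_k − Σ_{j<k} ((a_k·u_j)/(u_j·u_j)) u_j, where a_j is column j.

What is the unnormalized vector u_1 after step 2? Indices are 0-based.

Step 1: u_0 = a_0 = (-1, 3).
Step 2: u_1 = a_1 − (-2/5)·u_0 = (18/5, 6/5).

u_1 = (18/5, 6/5)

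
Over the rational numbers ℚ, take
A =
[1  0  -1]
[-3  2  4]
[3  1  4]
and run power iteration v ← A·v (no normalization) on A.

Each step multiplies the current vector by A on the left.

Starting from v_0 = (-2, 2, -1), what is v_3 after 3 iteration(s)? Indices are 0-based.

v_3 = (36, -171, -112)

v_0 = (-2, 2, -1).
v_1 = A·v_0 = (-1, 6, -8).
v_2 = A·v_1 = (7, -17, -29).
v_3 = A·v_2 = (36, -171, -112).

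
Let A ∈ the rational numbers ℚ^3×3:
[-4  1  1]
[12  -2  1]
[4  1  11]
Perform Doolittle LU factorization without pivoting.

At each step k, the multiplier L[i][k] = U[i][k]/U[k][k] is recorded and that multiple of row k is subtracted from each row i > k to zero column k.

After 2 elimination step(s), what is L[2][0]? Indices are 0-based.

k=0: U[0][0]=-4
  eliminate (1,0): mult=-3, new row 1: (0, 1, 4); set L[1][0]=-3
  eliminate (2,0): mult=-1, new row 2: (0, 2, 12); set L[2][0]=-1
k=1: U[1][1]=1
  eliminate (2,1): mult=2, new row 2: (0, 0, 4); set L[2][1]=2

L[2][0] = -1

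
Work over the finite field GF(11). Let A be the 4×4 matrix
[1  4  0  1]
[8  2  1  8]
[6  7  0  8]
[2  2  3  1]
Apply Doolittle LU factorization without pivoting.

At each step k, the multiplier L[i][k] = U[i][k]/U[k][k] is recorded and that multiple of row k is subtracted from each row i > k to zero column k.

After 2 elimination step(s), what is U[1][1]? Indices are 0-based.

k=0: U[0][0]=1
  eliminate (1,0): mult=8, new row 1: (0, 3, 1, 0); set L[1][0]=8
  eliminate (2,0): mult=6, new row 2: (0, 5, 0, 2); set L[2][0]=6
  eliminate (3,0): mult=2, new row 3: (0, 5, 3, 10); set L[3][0]=2
k=1: U[1][1]=3
  eliminate (2,1): mult=9, new row 2: (0, 0, 2, 2); set L[2][1]=9
  eliminate (3,1): mult=9, new row 3: (0, 0, 5, 10); set L[3][1]=9

U[1][1] = 3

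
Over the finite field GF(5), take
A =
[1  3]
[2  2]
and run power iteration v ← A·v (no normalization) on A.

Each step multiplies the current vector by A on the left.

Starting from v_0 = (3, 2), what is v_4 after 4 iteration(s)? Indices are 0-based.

v_4 = (0, 4)

v_0 = (3, 2).
v_1 = A·v_0 = (4, 0).
v_2 = A·v_1 = (4, 3).
v_3 = A·v_2 = (3, 4).
v_4 = A·v_3 = (0, 4).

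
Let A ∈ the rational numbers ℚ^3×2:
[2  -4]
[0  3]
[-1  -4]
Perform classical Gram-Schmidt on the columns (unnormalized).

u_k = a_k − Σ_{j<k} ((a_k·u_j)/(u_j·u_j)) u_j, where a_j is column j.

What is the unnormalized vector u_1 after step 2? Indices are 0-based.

u_1 = (-12/5, 3, -24/5)

Step 1: u_0 = a_0 = (2, 0, -1).
Step 2: u_1 = a_1 − (-4/5)·u_0 = (-12/5, 3, -24/5).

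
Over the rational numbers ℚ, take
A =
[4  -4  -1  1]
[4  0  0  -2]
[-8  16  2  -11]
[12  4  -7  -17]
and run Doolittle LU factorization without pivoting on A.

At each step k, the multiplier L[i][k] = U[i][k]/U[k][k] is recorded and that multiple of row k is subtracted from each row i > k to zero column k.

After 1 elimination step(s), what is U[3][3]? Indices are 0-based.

k=0: U[0][0]=4
  eliminate (1,0): mult=1, new row 1: (0, 4, 1, -3); set L[1][0]=1
  eliminate (2,0): mult=-2, new row 2: (0, 8, 0, -9); set L[2][0]=-2
  eliminate (3,0): mult=3, new row 3: (0, 16, -4, -20); set L[3][0]=3

U[3][3] = -20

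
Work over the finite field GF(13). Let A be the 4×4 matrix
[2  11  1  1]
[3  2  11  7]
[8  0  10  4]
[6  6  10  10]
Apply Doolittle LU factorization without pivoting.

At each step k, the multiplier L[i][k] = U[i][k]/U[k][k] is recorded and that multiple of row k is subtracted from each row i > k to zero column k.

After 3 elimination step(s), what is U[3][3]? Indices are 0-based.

Step 1: pivot at (0,0) is 2.
  row1 ← row1 − (8)·row0  ⇒  L[1][0]=8, U row1=(0, 5, 3, 12)
  row2 ← row2 − (4)·row0  ⇒  L[2][0]=4, U row2=(0, 8, 6, 0)
  row3 ← row3 − (3)·row0  ⇒  L[3][0]=3, U row3=(0, 12, 7, 7)
Step 2: pivot at (1,1) is 5.
  row2 ← row2 − (12)·row1  ⇒  L[2][1]=12, U row2=(0, 0, 9, 12)
  row3 ← row3 − (5)·row1  ⇒  L[3][1]=5, U row3=(0, 0, 5, 12)
Step 3: pivot at (2,2) is 9.
  row3 ← row3 − (2)·row2  ⇒  L[3][2]=2, U row3=(0, 0, 0, 1)

U[3][3] = 1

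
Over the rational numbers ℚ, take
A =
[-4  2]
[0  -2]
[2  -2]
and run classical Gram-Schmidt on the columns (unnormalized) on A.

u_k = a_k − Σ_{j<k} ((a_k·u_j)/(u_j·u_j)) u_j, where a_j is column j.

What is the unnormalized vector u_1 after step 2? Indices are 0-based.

Step 1: u_0 = a_0 = (-4, 0, 2).
Step 2: u_1 = a_1 − (-3/5)·u_0 = (-2/5, -2, -4/5).

u_1 = (-2/5, -2, -4/5)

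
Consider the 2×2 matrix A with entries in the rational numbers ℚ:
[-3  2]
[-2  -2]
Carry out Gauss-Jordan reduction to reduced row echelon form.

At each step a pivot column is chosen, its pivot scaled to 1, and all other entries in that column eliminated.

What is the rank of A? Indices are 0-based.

rank = 2

[1] R0 /= -3  ⇒  (1, -2/3)
     R1 -= -2·R0  ⇒  (0, -10/3)
[2] R1 /= -10/3  ⇒  (0, 1)
     R0 -= -2/3·R1  ⇒  (1, 0)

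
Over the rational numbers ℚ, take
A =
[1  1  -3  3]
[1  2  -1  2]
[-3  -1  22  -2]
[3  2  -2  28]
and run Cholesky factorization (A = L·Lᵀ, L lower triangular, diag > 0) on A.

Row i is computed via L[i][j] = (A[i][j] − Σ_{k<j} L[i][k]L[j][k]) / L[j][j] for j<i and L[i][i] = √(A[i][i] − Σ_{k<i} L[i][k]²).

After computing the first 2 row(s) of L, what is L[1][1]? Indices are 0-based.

Step 1: L[0][0] = √(1) = 1.
  L[1][0] = (1) / L[0][0] = 1.
Step 2: L[1][1] = √(1) = 1.

L[1][1] = 1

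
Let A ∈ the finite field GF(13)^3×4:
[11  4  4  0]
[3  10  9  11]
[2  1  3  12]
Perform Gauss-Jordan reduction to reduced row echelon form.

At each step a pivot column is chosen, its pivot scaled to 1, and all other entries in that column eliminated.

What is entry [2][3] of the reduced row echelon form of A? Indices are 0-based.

M[2][3] = 3

pivot(0,0)=11: scale R0 → (1, 11, 11, 0)
  clear (1,0): R1 −= (3)R0 → (0, 3, 2, 11)
  clear (2,0): R2 −= (2)R0 → (0, 5, 7, 12)
pivot(1,1)=3: scale R1 → (0, 1, 5, 8)
  clear (0,1): R0 −= (11)R1 → (1, 0, 8, 3)
  clear (2,1): R2 −= (5)R1 → (0, 0, 8, 11)
pivot(2,2)=8: scale R2 → (0, 0, 1, 3)
  clear (0,2): R0 −= (8)R2 → (1, 0, 0, 5)
  clear (1,2): R1 −= (5)R2 → (0, 1, 0, 6)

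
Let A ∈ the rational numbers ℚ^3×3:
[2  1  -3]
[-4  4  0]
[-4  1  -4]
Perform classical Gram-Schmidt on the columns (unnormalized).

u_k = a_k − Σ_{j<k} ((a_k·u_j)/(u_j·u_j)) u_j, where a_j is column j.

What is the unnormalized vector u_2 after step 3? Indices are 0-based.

u_2 = (-28/9, 14/9, -28/9)

Step 1: u_0 = a_0 = (2, -4, -4).
Step 2: u_1 = a_1 − (-1/2)·u_0 = (2, 2, -1).
Step 3: u_2 = a_2 − (5/18)·u_0 − (-2/9)·u_1 = (-28/9, 14/9, -28/9).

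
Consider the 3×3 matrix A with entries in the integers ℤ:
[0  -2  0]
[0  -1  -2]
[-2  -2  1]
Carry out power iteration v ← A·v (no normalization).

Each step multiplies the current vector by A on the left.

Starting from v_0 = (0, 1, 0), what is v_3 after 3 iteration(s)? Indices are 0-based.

v_0 = (0, 1, 0).
v_1 = A·v_0 = (-2, -1, -2).
v_2 = A·v_1 = (2, 5, 4).
v_3 = A·v_2 = (-10, -13, -10).

v_3 = (-10, -13, -10)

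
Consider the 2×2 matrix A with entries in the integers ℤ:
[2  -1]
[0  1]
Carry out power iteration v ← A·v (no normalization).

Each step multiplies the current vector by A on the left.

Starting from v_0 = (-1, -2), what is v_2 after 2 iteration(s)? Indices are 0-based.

v_2 = (2, -2)

v_0 = (-1, -2).
v_1 = A·v_0 = (0, -2).
v_2 = A·v_1 = (2, -2).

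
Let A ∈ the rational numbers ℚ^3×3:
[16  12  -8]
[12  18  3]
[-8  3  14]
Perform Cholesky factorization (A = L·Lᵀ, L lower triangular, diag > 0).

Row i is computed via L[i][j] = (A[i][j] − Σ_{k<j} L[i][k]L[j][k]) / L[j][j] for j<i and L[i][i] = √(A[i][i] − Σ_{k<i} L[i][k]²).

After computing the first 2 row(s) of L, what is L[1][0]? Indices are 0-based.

L[1][0] = 3

Step 1: L[0][0] = √(16) = 4.
  L[1][0] = (12) / L[0][0] = 3.
Step 2: L[1][1] = √(9) = 3.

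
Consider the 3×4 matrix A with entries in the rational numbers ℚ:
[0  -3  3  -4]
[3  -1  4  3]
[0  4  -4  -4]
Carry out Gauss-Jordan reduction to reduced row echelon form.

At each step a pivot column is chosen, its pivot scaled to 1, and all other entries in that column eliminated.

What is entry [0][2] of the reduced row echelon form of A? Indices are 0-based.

M[0][2] = 1

pivot(0,0): swap R0↔R1
pivot(0,0)=3: scale R0 → (1, -1/3, 4/3, 1)
pivot(1,1)=-3: scale R1 → (0, 1, -1, 4/3)
  clear (0,1): R0 −= (-1/3)R1 → (1, 0, 1, 13/9)
  clear (2,1): R2 −= (4)R1 → (0, 0, 0, -28/3)
col 2: no nonzero at/below row 2; advance.
pivot(2,3)=-28/3: scale R2 → (0, 0, 0, 1)
  clear (0,3): R0 −= (13/9)R2 → (1, 0, 1, 0)
  clear (1,3): R1 −= (4/3)R2 → (0, 1, -1, 0)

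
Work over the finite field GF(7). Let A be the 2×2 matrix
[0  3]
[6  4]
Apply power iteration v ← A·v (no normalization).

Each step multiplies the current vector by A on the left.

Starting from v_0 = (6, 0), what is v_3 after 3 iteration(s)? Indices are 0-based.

v_0 = (6, 0).
v_1 = A·v_0 = (0, 1).
v_2 = A·v_1 = (3, 4).
v_3 = A·v_2 = (5, 6).

v_3 = (5, 6)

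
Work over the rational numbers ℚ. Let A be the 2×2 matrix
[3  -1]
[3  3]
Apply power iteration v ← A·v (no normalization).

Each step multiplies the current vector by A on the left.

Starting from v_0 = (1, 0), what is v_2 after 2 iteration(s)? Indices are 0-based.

v_0 = (1, 0).
v_1 = A·v_0 = (3, 3).
v_2 = A·v_1 = (6, 18).

v_2 = (6, 18)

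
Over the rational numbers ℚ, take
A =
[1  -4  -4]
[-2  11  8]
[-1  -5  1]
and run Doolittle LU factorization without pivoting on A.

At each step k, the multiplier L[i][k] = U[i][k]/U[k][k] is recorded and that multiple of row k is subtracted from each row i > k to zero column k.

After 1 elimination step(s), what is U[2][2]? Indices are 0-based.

k=0: U[0][0]=1
  eliminate (1,0): mult=-2, new row 1: (0, 3, 0); set L[1][0]=-2
  eliminate (2,0): mult=-1, new row 2: (0, -9, -3); set L[2][0]=-1

U[2][2] = -3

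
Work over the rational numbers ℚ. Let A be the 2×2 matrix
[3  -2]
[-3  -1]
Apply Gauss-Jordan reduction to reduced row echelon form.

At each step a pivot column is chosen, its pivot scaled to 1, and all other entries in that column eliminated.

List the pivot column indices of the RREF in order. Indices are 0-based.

pivot columns: 0, 1

[1] R0 /= 3  ⇒  (1, -2/3)
     R1 -= -3·R0  ⇒  (0, -3)
[2] R1 /= -3  ⇒  (0, 1)
     R0 -= -2/3·R1  ⇒  (1, 0)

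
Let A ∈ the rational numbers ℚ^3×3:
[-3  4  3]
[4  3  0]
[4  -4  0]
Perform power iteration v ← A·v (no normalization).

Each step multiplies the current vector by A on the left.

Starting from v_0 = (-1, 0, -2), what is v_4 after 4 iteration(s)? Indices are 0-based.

v_0 = (-1, 0, -2).
v_1 = A·v_0 = (-3, -4, -4).
v_2 = A·v_1 = (-19, -24, 4).
v_3 = A·v_2 = (-27, -148, 20).
v_4 = A·v_3 = (-451, -552, 484).

v_4 = (-451, -552, 484)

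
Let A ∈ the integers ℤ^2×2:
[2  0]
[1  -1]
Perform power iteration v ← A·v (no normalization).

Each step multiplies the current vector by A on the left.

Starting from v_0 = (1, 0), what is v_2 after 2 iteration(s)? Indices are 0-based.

v_2 = (4, 1)

v_0 = (1, 0).
v_1 = A·v_0 = (2, 1).
v_2 = A·v_1 = (4, 1).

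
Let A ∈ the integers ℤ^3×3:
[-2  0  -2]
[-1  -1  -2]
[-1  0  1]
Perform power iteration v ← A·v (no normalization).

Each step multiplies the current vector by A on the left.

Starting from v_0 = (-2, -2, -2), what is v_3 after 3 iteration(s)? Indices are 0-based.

v_0 = (-2, -2, -2).
v_1 = A·v_0 = (8, 8, 0).
v_2 = A·v_1 = (-16, -16, -8).
v_3 = A·v_2 = (48, 48, 8).

v_3 = (48, 48, 8)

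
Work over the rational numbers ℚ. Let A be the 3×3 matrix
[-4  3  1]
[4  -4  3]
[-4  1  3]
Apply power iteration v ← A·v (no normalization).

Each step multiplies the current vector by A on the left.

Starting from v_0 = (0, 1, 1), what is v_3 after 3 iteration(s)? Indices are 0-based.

v_3 = (151, -203, 77)

v_0 = (0, 1, 1).
v_1 = A·v_0 = (4, -1, 4).
v_2 = A·v_1 = (-15, 32, -5).
v_3 = A·v_2 = (151, -203, 77).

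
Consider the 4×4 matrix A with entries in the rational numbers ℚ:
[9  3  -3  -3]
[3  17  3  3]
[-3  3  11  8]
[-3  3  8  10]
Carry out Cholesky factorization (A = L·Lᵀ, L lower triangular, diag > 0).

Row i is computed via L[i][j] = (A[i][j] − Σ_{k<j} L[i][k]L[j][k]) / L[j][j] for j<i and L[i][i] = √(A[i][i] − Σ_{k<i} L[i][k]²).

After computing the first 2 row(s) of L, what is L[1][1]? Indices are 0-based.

Step 1: L[0][0] = √(9) = 3.
  L[1][0] = (3) / L[0][0] = 1.
Step 2: L[1][1] = √(16) = 4.

L[1][1] = 4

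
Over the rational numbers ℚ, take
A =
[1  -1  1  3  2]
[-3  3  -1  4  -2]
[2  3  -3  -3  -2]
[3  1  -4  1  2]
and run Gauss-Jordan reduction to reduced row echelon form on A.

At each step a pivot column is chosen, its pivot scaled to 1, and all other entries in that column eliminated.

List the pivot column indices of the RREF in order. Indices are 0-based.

pivot(0,0)=1: scale R0 → (1, -1, 1, 3, 2)
  clear (1,0): R1 −= (-3)R0 → (0, 0, 2, 13, 4)
  clear (2,0): R2 −= (2)R0 → (0, 5, -5, -9, -6)
  clear (3,0): R3 −= (3)R0 → (0, 4, -7, -8, -4)
pivot(1,1): swap R1↔R2
pivot(1,1)=5: scale R1 → (0, 1, -1, -9/5, -6/5)
  clear (0,1): R0 −= (-1)R1 → (1, 0, 0, 6/5, 4/5)
  clear (3,1): R3 −= (4)R1 → (0, 0, -3, -4/5, 4/5)
pivot(2,2)=2: scale R2 → (0, 0, 1, 13/2, 2)
  clear (1,2): R1 −= (-1)R2 → (0, 1, 0, 47/10, 4/5)
  clear (3,2): R3 −= (-3)R2 → (0, 0, 0, 187/10, 34/5)
pivot(3,3)=187/10: scale R3 → (0, 0, 0, 1, 4/11)
  clear (0,3): R0 −= (6/5)R3 → (1, 0, 0, 0, 4/11)
  clear (1,3): R1 −= (47/10)R3 → (0, 1, 0, 0, -10/11)
  clear (2,3): R2 −= (13/2)R3 → (0, 0, 1, 0, -4/11)

pivot columns: 0, 1, 2, 3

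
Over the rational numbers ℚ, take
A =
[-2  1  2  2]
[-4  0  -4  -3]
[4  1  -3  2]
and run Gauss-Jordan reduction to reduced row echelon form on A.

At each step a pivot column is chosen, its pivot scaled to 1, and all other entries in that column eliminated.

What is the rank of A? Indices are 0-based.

step 1: normalize row 0 (÷-2) = (1, -1/2, -1, -1)
  row 1: subtract -4×row0 = (0, -2, -8, -7)
  row 2: subtract 4×row0 = (0, 3, 1, 6)
step 2: normalize row 1 (÷-2) = (0, 1, 4, 7/2)
  row 0: subtract -1/2×row1 = (1, 0, 1, 3/4)
  row 2: subtract 3×row1 = (0, 0, -11, -9/2)
step 3: normalize row 2 (÷-11) = (0, 0, 1, 9/22)
  row 0: subtract 1×row2 = (1, 0, 0, 15/44)
  row 1: subtract 4×row2 = (0, 1, 0, 41/22)

rank = 3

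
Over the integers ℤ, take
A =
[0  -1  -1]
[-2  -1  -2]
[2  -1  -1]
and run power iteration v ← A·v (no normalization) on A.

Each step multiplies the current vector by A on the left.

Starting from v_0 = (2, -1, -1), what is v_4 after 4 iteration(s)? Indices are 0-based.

v_0 = (2, -1, -1).
v_1 = A·v_0 = (2, -1, 6).
v_2 = A·v_1 = (-5, -15, -1).
v_3 = A·v_2 = (16, 27, 6).
v_4 = A·v_3 = (-33, -71, -1).

v_4 = (-33, -71, -1)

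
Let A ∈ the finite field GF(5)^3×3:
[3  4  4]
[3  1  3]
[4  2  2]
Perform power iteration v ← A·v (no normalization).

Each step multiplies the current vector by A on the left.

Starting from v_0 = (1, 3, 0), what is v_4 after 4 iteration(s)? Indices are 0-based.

v_0 = (1, 3, 0).
v_1 = A·v_0 = (0, 1, 0).
v_2 = A·v_1 = (4, 1, 2).
v_3 = A·v_2 = (4, 4, 2).
v_4 = A·v_3 = (1, 2, 3).

v_4 = (1, 2, 3)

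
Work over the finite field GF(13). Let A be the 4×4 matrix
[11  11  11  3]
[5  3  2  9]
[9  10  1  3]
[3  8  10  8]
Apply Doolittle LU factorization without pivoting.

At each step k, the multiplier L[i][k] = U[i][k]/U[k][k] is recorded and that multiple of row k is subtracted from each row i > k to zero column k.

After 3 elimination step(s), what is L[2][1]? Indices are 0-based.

k=0: U[0][0]=11
  eliminate (1,0): mult=4, new row 1: (0, 11, 10, 10); set L[1][0]=4
  eliminate (2,0): mult=2, new row 2: (0, 1, 5, 10); set L[2][0]=2
  eliminate (3,0): mult=5, new row 3: (0, 5, 7, 6); set L[3][0]=5
k=1: U[1][1]=11
  eliminate (2,1): mult=6, new row 2: (0, 0, 10, 2); set L[2][1]=6
  eliminate (3,1): mult=4, new row 3: (0, 0, 6, 5); set L[3][1]=4
k=2: U[2][2]=10
  eliminate (3,2): mult=11, new row 3: (0, 0, 0, 9); set L[3][2]=11

L[2][1] = 6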